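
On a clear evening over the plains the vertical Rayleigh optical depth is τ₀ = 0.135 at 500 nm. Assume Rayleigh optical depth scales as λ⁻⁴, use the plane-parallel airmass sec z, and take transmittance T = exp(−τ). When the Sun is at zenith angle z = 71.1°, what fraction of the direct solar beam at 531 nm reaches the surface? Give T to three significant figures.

0.721

sec 71.1° = 3.0872.
τ = 0.135 × (500/531)⁴ × 3.0872 = 0.135 × 0.7861 × 3.0872 = 0.3276.
T = exp(−0.3276) = 0.7206.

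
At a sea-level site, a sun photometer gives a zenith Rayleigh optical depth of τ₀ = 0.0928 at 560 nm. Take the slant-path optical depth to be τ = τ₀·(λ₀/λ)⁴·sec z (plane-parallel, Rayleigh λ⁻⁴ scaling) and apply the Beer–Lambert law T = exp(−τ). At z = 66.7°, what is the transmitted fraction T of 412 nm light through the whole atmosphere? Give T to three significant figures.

0.449

sec 66.7° = 2.5282.
τ = 0.0928 × (560/412)⁴ × 2.5282 = 0.0928 × 3.4132 × 2.5282 = 0.8008.
T = exp(−0.8008) = 0.4490.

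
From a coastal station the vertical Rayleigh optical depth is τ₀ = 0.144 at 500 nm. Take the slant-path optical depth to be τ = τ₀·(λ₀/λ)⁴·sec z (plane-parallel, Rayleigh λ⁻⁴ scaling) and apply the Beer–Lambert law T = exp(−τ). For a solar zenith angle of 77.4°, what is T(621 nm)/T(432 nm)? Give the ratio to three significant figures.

Airmass: sec 77.4° = 4.5841.
τ(621 nm) = 0.144 × (500/621)⁴ × 4.5841 = 0.144 × 0.4203 × 4.5841 = 0.2774.
τ(432 nm) = 0.144 × (500/432)⁴ × 4.5841 = 0.144 × 1.7945 × 4.5841 = 1.1846.
T(621)/T(432) = exp(τ_B − τ_A) = exp(0.9072) = 2.4773.

2.48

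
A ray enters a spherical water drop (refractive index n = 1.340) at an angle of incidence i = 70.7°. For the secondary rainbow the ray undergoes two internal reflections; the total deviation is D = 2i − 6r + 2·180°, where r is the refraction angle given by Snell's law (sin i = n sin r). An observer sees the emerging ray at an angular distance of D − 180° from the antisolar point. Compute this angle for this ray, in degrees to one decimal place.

52.7°

sin r = sin 70.7° / 1.340 = 0.9438/1.340 = 0.7043; r = 44.78°.
D = 2·70.7° − 6·44.78° + 2·180° = 141.40° − 268.65° + 360° = 232.75°.
Angle from antisolar point = D − 180° = 52.75°.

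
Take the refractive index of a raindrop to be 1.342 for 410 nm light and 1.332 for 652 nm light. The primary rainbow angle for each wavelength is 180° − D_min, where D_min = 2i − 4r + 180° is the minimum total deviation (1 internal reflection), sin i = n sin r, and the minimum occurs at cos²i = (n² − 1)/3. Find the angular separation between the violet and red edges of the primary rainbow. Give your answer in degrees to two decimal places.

1.44°

At 410 nm (n = 1.342): cos²i = 0.26699 → i = 58.888°, r = 39.641°, D_min = 139.213°, rainbow angle = 40.787°.
At 652 nm (n = 1.332): cos²i = 0.25807 → i = 59.469°, r = 40.290°, D_min = 137.776°, rainbow angle = 42.224°.
Angular width = |40.787° − 42.224°| = 1.437°.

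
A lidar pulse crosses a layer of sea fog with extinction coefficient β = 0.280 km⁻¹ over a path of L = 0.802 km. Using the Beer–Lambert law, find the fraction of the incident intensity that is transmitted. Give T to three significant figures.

τ = β·L = 0.280 × 0.802 = 0.2246.
T = exp(−0.2246) = 0.7989.

0.799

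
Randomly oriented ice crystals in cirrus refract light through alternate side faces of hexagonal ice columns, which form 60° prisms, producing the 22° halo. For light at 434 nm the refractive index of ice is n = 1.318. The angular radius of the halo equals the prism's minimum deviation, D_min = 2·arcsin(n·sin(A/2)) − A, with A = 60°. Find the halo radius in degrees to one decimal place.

n·sin(A/2) = 1.318 × sin 30° = 1.318 × 0.5000 = 0.6590.
D_min = 2·arcsin(0.6590) − 60° = 2 × 41.224° − 60° = 22.447°.

22.4°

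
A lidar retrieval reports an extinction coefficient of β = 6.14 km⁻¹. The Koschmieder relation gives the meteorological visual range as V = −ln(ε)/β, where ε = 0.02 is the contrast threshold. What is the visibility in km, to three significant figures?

0.637 km

V = −ln(0.02) / 6.14 = 3.912 / 6.14 = 0.6371 km.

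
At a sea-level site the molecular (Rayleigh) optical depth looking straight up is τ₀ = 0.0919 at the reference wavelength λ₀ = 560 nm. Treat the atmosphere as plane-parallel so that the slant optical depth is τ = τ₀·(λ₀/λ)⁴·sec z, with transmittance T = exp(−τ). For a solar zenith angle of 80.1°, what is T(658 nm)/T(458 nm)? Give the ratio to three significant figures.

2.49

Airmass: sec 80.1° = 5.8164.
τ(658 nm) = 0.0919 × (560/658)⁴ × 5.8164 = 0.0919 × 0.5246 × 5.8164 = 0.2804.
τ(458 nm) = 0.0919 × (560/458)⁴ × 5.8164 = 0.0919 × 2.2351 × 5.8164 = 1.1947.
T(658)/T(458) = exp(τ_B − τ_A) = exp(0.9143) = 2.4950.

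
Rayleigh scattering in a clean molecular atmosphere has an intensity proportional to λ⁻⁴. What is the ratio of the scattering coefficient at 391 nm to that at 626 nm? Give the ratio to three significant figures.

6.57

Rayleigh scattering ∝ λ⁻⁴, so the ratio of coefficients is the inverse fourth power of the wavelength ratio.
σ(391)/σ(626) = (626/391)⁴ = (1.6010)⁴ = 6.57.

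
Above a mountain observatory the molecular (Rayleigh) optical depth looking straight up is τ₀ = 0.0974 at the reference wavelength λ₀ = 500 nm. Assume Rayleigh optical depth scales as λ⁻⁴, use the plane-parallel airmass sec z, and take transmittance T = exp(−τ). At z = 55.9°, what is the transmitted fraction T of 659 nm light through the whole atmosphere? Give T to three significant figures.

sec 55.9° = 1.7837.
τ = 0.0974 × (500/659)⁴ × 1.7837 = 0.0974 × 0.3314 × 1.7837 = 0.0576.
T = exp(−0.0576) = 0.9441.

0.944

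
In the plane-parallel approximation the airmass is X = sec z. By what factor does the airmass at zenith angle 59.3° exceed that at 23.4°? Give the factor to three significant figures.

1.80

X(59.3°)/X(23.4°) = sec 59.3° / sec 23.4° = cos 23.4° / cos 59.3° = 0.9178/0.5105 = 1.7976.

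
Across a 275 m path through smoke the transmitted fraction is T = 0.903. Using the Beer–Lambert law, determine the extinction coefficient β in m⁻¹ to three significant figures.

Beer–Lambert: T = exp(−βL) ⇒ β = −ln(T)/L = −ln(0.903)/275 = 0.1020/275 = 0.000371 m⁻¹.

0.000371 m⁻¹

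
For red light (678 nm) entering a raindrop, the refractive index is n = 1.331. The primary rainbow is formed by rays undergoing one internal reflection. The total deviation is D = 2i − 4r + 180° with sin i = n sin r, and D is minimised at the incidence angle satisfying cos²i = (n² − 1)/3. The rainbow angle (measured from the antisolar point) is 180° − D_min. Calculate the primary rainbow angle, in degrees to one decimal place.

cos²i = (1.77156 − 1)/3 = 0.25719; i = arccos(0.50714) = 59.527°.
sin r = sin 59.527°/1.331 = 0.64753; r = 40.356°.
D_min = 2·59.527° − 4·40.356° + 180° = 137.630°.
Rainbow angle = 180° − D_min = 42.370°.

42.4°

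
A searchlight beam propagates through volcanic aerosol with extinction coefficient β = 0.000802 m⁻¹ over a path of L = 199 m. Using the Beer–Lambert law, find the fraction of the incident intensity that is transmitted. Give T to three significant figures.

τ = β·L = 0.000802 × 199 = 0.1596.
T = exp(−0.1596) = 0.8525.

0.852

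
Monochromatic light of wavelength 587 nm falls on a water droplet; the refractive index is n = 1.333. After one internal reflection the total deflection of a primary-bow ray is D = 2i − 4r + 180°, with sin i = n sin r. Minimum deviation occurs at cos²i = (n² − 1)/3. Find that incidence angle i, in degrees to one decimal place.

cos²i = (1.333² − 1)/3 = (1.77689 − 1)/3 = 0.25896.
cos i = 0.50888, so i = 59.410°.

59.4°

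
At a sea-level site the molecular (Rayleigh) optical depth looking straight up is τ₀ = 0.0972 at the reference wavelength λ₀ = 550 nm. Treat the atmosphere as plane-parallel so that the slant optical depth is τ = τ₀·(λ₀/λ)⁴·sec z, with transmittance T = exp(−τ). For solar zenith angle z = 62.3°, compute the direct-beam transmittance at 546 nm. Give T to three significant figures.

sec 62.3° = 2.1513.
τ = 0.0972 × (550/546)⁴ × 2.1513 = 0.0972 × 1.0296 × 2.1513 = 0.2153.
T = exp(−0.2153) = 0.8063.

0.806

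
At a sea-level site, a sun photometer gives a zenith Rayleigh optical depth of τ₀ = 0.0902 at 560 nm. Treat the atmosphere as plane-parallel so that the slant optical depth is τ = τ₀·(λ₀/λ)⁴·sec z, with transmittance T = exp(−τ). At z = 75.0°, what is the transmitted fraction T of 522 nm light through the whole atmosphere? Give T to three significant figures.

sec 75.0° = 3.8637.
τ = 0.0902 × (560/522)⁴ × 3.8637 = 0.0902 × 1.3246 × 3.8637 = 0.4616.
T = exp(−0.4616) = 0.6303.

0.630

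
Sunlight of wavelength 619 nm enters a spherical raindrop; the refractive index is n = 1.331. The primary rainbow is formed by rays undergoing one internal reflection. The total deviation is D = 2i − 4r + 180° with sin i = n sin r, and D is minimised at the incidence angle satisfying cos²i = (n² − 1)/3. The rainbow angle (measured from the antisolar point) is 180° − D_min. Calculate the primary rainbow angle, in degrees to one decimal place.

42.4°

cos²i = (1.77156 − 1)/3 = 0.25719; i = arccos(0.50714) = 59.527°.
sin r = sin 59.527°/1.331 = 0.64753; r = 40.356°.
D_min = 2·59.527° − 4·40.356° + 180° = 137.630°.
Rainbow angle = 180° − D_min = 42.370°.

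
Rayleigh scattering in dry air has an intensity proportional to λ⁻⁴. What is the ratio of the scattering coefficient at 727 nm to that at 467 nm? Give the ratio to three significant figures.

0.170

Rayleigh scattering ∝ λ⁻⁴, so the ratio of coefficients is the inverse fourth power of the wavelength ratio.
σ(727)/σ(467) = (467/727)⁴ = (0.6424)⁴ = 0.1703.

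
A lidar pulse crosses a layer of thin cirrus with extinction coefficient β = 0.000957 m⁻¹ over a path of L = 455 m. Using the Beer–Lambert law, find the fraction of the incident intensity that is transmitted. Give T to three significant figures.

τ = β·L = 0.000957 × 455 = 0.4354.
T = exp(−0.4354) = 0.6470.

0.647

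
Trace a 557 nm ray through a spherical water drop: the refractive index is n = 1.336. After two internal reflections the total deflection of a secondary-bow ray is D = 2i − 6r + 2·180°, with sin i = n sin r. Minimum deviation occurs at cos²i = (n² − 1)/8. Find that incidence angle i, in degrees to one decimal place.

cos²i = (1.336² − 1)/8 = (1.78490 − 1)/8 = 0.09811.
cos i = 0.31323, so i = 71.746°.

71.7°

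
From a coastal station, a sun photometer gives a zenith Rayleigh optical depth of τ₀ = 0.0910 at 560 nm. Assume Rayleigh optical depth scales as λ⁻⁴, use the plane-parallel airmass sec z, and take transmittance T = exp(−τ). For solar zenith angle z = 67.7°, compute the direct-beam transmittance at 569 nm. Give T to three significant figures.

sec 67.7° = 2.6354.
τ = 0.0910 × (560/569)⁴ × 2.6354 = 0.0910 × 0.9382 × 2.6354 = 0.2250.
T = exp(−0.2250) = 0.7985.

0.799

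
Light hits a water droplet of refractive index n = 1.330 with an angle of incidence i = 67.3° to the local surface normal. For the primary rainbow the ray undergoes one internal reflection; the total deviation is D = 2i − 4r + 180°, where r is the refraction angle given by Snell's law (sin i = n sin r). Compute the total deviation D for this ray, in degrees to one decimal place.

138.9°

sin r = sin 67.3° / 1.330 = 0.9225/1.330 = 0.6936; r = 43.92°.
D = 2·67.3° − 4·43.92° + 180° = 134.60° − 175.68° + 180° = 138.92°.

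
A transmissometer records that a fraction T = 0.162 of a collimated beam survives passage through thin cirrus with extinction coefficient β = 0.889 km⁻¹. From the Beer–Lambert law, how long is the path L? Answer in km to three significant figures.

2.05 km

Beer–Lambert: T = exp(−βL) ⇒ L = −ln(T)/β = −ln(0.162)/0.889 = 1.8202/0.889 = 2.047 km.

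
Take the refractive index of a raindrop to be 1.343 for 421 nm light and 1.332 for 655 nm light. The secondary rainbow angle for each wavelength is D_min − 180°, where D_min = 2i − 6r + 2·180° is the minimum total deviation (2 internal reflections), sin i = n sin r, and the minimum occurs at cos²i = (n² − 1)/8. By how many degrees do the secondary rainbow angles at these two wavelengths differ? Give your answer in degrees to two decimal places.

At 421 nm (n = 1.343): cos²i = 0.10046 → i = 71.522°, r = 44.928°, D_min = 233.478°, rainbow angle = 53.478°.
At 655 nm (n = 1.332): cos²i = 0.09678 → i = 71.875°, r = 45.520°, D_min = 230.628°, rainbow angle = 50.628°.
Angular width = |53.478° − 50.628°| = 2.849°.

2.85°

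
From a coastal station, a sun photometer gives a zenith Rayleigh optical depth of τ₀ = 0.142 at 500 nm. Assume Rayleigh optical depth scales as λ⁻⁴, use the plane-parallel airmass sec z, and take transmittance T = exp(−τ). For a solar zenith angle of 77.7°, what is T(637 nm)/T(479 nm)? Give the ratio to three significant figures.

Airmass: sec 77.7° = 4.6942.
τ(637 nm) = 0.142 × (500/637)⁴ × 4.6942 = 0.142 × 0.3796 × 4.6942 = 0.2530.
τ(479 nm) = 0.142 × (500/479)⁴ × 4.6942 = 0.142 × 1.1872 × 4.6942 = 0.7914.
T(637)/T(479) = exp(τ_B − τ_A) = exp(0.5384) = 1.7132.

1.71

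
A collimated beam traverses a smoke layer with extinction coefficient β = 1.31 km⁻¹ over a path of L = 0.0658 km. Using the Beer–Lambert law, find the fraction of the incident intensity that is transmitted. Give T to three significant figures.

τ = β·L = 1.31 × 0.0658 = 0.0862.
T = exp(−0.0862) = 0.9174.

0.917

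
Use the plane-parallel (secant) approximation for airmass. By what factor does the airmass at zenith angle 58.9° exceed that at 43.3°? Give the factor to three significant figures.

X(58.9°)/X(43.3°) = sec 58.9° / sec 43.3° = cos 43.3° / cos 58.9° = 0.7278/0.5165 = 1.4090.

1.41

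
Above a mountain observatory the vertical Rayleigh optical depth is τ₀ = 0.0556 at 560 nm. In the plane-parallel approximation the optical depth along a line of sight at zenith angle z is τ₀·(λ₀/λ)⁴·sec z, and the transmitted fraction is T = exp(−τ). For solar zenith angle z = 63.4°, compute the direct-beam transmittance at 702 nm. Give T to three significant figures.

sec 63.4° = 2.2333.
τ = 0.0556 × (560/702)⁴ × 2.2333 = 0.0556 × 0.4050 × 2.2333 = 0.0503.
T = exp(−0.0503) = 0.9510.

0.951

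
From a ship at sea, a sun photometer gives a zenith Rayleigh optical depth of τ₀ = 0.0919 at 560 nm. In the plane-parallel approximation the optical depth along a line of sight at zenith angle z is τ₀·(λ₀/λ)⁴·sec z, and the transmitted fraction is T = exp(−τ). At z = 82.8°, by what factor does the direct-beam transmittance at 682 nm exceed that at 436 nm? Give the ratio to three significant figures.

5.27

Airmass: sec 82.8° = 7.9787.
τ(682 nm) = 0.0919 × (560/682)⁴ × 7.9787 = 0.0919 × 0.4546 × 7.9787 = 0.3333.
τ(436 nm) = 0.0919 × (560/436)⁴ × 7.9787 = 0.0919 × 2.7215 × 7.9787 = 1.9955.
T(682)/T(436) = exp(τ_B − τ_A) = exp(1.6622) = 5.2709.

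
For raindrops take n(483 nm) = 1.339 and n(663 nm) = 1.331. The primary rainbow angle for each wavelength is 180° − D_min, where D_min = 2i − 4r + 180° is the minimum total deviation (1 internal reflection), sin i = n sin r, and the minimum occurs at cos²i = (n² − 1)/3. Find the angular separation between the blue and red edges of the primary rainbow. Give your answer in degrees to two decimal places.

At 483 nm (n = 1.339): cos²i = 0.26431 → i = 59.062°, r = 39.834°, D_min = 138.786°, rainbow angle = 41.214°.
At 663 nm (n = 1.331): cos²i = 0.25719 → i = 59.527°, r = 40.356°, D_min = 137.630°, rainbow angle = 42.370°.
Angular width = |41.214° − 42.370°| = 1.156°.

1.16°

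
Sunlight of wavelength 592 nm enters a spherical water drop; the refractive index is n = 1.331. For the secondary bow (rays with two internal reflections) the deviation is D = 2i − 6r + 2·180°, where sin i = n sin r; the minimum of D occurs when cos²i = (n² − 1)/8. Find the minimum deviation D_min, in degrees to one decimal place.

cos²i = (1.77156 − 1)/8 = 0.09645; i = arccos(0.31056) = 71.907°.
sin r = sin 71.907°/1.331 = 0.71417; r = 45.575°.
D_min = 2·71.907° − 6·45.575° + 360° = 230.365°.

230.4°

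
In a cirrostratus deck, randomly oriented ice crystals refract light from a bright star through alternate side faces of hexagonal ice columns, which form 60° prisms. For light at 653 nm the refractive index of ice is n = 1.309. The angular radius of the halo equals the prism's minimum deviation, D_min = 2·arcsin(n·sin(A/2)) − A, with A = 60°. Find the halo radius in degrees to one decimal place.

n·sin(A/2) = 1.309 × sin 30° = 1.309 × 0.5000 = 0.6545.
D_min = 2·arcsin(0.6545) − 60° = 2 × 40.882° − 60° = 21.763°.

21.8°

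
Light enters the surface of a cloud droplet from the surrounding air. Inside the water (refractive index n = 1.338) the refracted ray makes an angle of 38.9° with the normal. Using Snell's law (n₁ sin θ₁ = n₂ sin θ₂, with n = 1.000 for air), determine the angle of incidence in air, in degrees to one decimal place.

57.2°

Snell: sin θ_i = n · sin θ_r = 1.338 × sin 38.9° = 1.338 × 0.6280 = 0.8402.
θ_i = arcsin(0.8402) = 57.16°.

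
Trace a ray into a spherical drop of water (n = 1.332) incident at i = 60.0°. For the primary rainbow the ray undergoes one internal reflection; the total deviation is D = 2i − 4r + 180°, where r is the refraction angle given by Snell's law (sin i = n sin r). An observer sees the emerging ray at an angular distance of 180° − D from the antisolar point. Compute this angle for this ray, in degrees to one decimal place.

42.2°

sin r = sin 60.0° / 1.332 = 0.8660/1.332 = 0.6502; r = 40.55°.
D = 2·60.0° − 4·40.55° + 180° = 120.00° − 162.22° + 180° = 137.78°.
Angle from antisolar point = 180° − D = 42.22°.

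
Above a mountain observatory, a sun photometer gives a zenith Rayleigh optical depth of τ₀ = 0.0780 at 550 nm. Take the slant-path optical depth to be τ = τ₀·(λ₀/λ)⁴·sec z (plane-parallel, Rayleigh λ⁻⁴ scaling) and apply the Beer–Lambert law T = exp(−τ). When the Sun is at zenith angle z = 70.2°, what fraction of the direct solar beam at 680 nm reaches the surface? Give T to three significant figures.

0.906

sec 70.2° = 2.9521.
τ = 0.0780 × (550/680)⁴ × 2.9521 = 0.0780 × 0.4280 × 2.9521 = 0.0985.
T = exp(−0.0985) = 0.9062.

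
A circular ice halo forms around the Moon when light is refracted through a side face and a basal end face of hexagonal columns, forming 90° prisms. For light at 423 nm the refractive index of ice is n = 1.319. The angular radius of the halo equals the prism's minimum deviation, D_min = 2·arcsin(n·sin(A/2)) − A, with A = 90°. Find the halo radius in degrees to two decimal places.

n·sin(A/2) = 1.319 × sin 45° = 1.319 × 0.7071 = 0.9327.
D_min = 2·arcsin(0.9327) − 90° = 2 × 68.856° − 90° = 47.711°.

47.71°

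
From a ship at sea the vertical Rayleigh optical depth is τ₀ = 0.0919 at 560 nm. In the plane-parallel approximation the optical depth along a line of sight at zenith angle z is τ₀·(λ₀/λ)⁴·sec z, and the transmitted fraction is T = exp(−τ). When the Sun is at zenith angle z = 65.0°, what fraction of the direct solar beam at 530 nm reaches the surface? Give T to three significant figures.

sec 65.0° = 2.3662.
τ = 0.0919 × (560/530)⁴ × 2.3662 = 0.0919 × 1.2464 × 2.3662 = 0.2710.
T = exp(−0.2710) = 0.7626.

0.763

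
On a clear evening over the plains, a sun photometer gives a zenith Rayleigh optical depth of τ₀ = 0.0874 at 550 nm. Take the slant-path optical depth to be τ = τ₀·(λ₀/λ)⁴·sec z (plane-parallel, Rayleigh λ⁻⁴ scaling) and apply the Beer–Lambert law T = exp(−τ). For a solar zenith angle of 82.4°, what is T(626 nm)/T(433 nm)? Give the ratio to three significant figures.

Airmass: sec 82.4° = 7.5611.
τ(626 nm) = 0.0874 × (550/626)⁴ × 7.5611 = 0.0874 × 0.5959 × 7.5611 = 0.3938.
τ(433 nm) = 0.0874 × (550/433)⁴ × 7.5611 = 0.0874 × 2.6031 × 7.5611 = 1.7203.
T(626)/T(433) = exp(τ_B − τ_A) = exp(1.3265) = 3.7678.

3.77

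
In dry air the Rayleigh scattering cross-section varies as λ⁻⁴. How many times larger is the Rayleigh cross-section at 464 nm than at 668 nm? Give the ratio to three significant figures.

4.30

Rayleigh scattering ∝ λ⁻⁴, so the ratio of coefficients is the inverse fourth power of the wavelength ratio.
σ(464)/σ(668) = (668/464)⁴ = (1.4397)⁴ = 4.296.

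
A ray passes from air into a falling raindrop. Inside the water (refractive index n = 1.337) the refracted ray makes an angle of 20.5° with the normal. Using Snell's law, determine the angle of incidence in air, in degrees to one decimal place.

27.9°

Snell: sin θ_i = n · sin θ_r = 1.337 × sin 20.5° = 1.337 × 0.3502 = 0.4682.
θ_i = arcsin(0.4682) = 27.92°.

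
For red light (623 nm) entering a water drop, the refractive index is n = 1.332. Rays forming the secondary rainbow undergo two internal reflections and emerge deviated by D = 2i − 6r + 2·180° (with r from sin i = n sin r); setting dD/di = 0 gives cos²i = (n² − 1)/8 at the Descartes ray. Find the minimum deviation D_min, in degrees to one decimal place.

cos²i = (1.77422 − 1)/8 = 0.09678; i = arccos(0.31109) = 71.875°.
sin r = sin 71.875°/1.332 = 0.71350; r = 45.520°.
D_min = 2·71.875° − 6·45.520° + 360° = 230.628°.

230.6°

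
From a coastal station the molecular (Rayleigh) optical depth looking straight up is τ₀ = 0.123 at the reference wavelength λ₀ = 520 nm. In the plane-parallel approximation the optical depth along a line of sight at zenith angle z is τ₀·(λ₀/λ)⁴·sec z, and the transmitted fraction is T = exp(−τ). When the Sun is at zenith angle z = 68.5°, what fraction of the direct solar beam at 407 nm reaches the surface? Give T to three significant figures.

0.409

sec 68.5° = 2.7285.
τ = 0.123 × (520/407)⁴ × 2.7285 = 0.123 × 2.6646 × 2.7285 = 0.8943.
T = exp(−0.8943) = 0.4089.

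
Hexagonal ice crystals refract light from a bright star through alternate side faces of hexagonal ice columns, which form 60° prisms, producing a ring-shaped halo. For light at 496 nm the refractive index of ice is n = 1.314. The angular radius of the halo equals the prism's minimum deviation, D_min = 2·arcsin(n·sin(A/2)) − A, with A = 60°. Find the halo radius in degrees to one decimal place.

22.1°

n·sin(A/2) = 1.314 × sin 30° = 1.314 × 0.5000 = 0.6570.
D_min = 2·arcsin(0.6570) − 60° = 2 × 41.071° − 60° = 22.143°.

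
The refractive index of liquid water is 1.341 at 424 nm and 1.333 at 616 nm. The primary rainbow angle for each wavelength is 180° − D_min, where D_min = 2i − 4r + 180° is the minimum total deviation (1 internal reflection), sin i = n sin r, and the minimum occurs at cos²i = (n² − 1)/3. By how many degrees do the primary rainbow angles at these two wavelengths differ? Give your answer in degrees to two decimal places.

At 424 nm (n = 1.341): cos²i = 0.26609 → i = 58.946°, r = 39.705°, D_min = 139.071°, rainbow angle = 40.929°.
At 616 nm (n = 1.333): cos²i = 0.25896 → i = 59.410°, r = 40.225°, D_min = 137.922°, rainbow angle = 42.078°.
Angular width = |40.929° − 42.078°| = 1.149°.

1.15°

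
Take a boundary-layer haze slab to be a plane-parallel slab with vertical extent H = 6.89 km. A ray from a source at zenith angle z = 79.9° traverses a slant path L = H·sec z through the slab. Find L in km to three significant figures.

39.3 km

sec z = 1/cos 79.9° = 5.7023.
L = 6.89 × 5.7023 = 39.289 km.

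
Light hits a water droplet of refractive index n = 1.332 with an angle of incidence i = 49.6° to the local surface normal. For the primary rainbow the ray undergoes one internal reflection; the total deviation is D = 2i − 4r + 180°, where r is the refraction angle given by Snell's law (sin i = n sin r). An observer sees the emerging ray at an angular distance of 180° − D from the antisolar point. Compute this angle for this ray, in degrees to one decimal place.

40.3°

sin r = sin 49.6° / 1.332 = 0.7615/1.332 = 0.5717; r = 34.87°.
D = 2·49.6° − 4·34.87° + 180° = 99.20° − 139.48° + 180° = 139.72°.
Angle from antisolar point = 180° − D = 40.28°.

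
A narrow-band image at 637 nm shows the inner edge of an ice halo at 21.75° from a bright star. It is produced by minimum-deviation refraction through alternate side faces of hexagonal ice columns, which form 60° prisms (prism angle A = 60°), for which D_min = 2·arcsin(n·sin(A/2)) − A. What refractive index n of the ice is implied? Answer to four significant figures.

1.309

Rearranging: n = sin((D_min + A)/2) / sin(A/2).
(D_min + A)/2 = (21.75° + 60°)/2 = 40.875°.
n = sin 40.875° / sin 30° = 0.6544 / 0.5000 = 1.3088.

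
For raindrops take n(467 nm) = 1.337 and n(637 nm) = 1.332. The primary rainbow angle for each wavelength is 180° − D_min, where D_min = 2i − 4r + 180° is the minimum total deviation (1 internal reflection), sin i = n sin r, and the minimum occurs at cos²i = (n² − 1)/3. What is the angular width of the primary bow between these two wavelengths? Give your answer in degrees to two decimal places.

At 467 nm (n = 1.337): cos²i = 0.26252 → i = 59.178°, r = 39.964°, D_min = 138.500°, rainbow angle = 41.500°.
At 637 nm (n = 1.332): cos²i = 0.25807 → i = 59.469°, r = 40.290°, D_min = 137.776°, rainbow angle = 42.224°.
Angular width = |41.500° − 42.224°| = 0.724°.

0.72°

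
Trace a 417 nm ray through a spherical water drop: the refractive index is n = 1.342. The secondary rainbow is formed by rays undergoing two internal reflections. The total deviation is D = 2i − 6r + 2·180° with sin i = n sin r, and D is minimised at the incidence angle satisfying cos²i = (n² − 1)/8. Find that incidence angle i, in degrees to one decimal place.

cos²i = (1.342² − 1)/8 = (1.80096 − 1)/8 = 0.10012.
cos i = 0.31642, so i = 71.554°.

71.6°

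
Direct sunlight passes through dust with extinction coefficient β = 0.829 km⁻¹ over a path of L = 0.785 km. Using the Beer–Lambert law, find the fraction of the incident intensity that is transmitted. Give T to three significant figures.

0.522

τ = β·L = 0.829 × 0.785 = 0.6508.
T = exp(−0.6508) = 0.5216.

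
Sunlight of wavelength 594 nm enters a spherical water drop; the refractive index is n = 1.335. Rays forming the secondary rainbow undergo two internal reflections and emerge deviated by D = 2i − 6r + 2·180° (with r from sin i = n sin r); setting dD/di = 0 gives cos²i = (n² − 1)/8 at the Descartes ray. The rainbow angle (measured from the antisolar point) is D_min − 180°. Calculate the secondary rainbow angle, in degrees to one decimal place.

51.4°

cos²i = (1.78222 − 1)/8 = 0.09778; i = arccos(0.31269) = 71.778°.
sin r = sin 71.778°/1.335 = 0.71150; r = 45.357°.
D_min = 2·71.778° − 6·45.357° + 360° = 231.414°.
Rainbow angle = D_min − 180° = 51.414°.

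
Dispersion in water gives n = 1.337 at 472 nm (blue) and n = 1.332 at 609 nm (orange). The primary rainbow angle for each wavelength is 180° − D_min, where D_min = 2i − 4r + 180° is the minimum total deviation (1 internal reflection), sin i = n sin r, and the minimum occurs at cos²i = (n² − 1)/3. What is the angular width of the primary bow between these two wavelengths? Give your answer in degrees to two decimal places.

At 472 nm (n = 1.337): cos²i = 0.26252 → i = 59.178°, r = 39.964°, D_min = 138.500°, rainbow angle = 41.500°.
At 609 nm (n = 1.332): cos²i = 0.25807 → i = 59.469°, r = 40.290°, D_min = 137.776°, rainbow angle = 42.224°.
Angular width = |41.500° − 42.224°| = 0.724°.

0.72°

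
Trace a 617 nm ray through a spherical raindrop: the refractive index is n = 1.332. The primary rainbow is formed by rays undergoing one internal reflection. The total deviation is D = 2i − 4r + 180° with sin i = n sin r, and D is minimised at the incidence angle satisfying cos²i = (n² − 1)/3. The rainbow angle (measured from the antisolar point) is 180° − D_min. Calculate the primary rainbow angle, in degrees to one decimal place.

cos²i = (1.77422 − 1)/3 = 0.25807; i = arccos(0.50801) = 59.469°.
sin r = sin 59.469°/1.332 = 0.64666; r = 40.290°.
D_min = 2·59.469° − 4·40.290° + 180° = 137.776°.
Rainbow angle = 180° − D_min = 42.224°.

42.2°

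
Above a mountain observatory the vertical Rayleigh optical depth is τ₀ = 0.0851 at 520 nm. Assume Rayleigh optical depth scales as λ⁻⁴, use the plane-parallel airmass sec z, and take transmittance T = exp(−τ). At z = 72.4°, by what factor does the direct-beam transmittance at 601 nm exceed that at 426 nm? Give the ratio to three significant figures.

1.60

Airmass: sec 72.4° = 3.3072.
τ(601 nm) = 0.0851 × (520/601)⁴ × 3.3072 = 0.0851 × 0.5604 × 3.3072 = 0.1577.
τ(426 nm) = 0.0851 × (520/426)⁴ × 3.3072 = 0.0851 × 2.2201 × 3.3072 = 0.6248.
T(601)/T(426) = exp(τ_B − τ_A) = exp(0.4671) = 1.5954.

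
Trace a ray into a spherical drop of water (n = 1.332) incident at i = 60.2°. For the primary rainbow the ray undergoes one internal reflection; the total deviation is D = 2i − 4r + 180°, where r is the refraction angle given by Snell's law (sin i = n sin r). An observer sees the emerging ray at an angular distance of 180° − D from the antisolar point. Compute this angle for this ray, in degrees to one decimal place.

42.2°

sin r = sin 60.2° / 1.332 = 0.8678/1.332 = 0.6515; r = 40.65°.
D = 2·60.2° − 4·40.65° + 180° = 120.40° − 162.61° + 180° = 137.79°.
Angle from antisolar point = 180° − D = 42.21°.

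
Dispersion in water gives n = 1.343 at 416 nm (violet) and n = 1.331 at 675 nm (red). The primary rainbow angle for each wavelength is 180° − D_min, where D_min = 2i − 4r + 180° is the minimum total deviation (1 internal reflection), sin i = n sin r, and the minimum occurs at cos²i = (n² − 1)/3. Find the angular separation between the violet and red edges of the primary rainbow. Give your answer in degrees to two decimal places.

At 416 nm (n = 1.343): cos²i = 0.26788 → i = 58.830°, r = 39.577°, D_min = 139.354°, rainbow angle = 40.646°.
At 675 nm (n = 1.331): cos²i = 0.25719 → i = 59.527°, r = 40.356°, D_min = 137.630°, rainbow angle = 42.370°.
Angular width = |40.646° − 42.370°| = 1.724°.

1.72°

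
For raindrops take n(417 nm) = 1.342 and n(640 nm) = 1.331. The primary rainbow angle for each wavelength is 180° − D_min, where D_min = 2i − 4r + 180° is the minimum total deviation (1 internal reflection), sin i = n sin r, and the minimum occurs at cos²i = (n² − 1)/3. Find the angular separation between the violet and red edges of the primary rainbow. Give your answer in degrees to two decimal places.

At 417 nm (n = 1.342): cos²i = 0.26699 → i = 58.888°, r = 39.641°, D_min = 139.213°, rainbow angle = 40.787°.
At 640 nm (n = 1.331): cos²i = 0.25719 → i = 59.527°, r = 40.356°, D_min = 137.630°, rainbow angle = 42.370°.
Angular width = |40.787° − 42.370°| = 1.583°.

1.58°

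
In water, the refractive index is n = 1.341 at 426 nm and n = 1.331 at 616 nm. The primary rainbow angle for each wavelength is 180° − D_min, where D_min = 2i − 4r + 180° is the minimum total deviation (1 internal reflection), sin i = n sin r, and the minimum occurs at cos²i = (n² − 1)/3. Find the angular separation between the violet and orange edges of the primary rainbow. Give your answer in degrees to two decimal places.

1.44°

At 426 nm (n = 1.341): cos²i = 0.26609 → i = 58.946°, r = 39.705°, D_min = 139.071°, rainbow angle = 40.929°.
At 616 nm (n = 1.331): cos²i = 0.25719 → i = 59.527°, r = 40.356°, D_min = 137.630°, rainbow angle = 42.370°.
Angular width = |40.929° − 42.370°| = 1.441°.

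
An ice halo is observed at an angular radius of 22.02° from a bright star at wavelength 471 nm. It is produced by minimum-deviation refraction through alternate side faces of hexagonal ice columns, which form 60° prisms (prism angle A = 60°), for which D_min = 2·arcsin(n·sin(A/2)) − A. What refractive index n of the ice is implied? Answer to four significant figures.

1.312

Rearranging: n = sin((D_min + A)/2) / sin(A/2).
(D_min + A)/2 = (22.02° + 60°)/2 = 41.010°.
n = sin 41.010° / sin 30° = 0.6562 / 0.5000 = 1.3124.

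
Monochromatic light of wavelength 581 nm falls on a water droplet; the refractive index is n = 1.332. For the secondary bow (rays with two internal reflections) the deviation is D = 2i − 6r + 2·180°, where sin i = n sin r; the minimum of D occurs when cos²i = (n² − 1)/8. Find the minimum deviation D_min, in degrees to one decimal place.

cos²i = (1.77422 − 1)/8 = 0.09678; i = arccos(0.31109) = 71.875°.
sin r = sin 71.875°/1.332 = 0.71350; r = 45.520°.
D_min = 2·71.875° − 6·45.520° + 360° = 230.628°.

230.6°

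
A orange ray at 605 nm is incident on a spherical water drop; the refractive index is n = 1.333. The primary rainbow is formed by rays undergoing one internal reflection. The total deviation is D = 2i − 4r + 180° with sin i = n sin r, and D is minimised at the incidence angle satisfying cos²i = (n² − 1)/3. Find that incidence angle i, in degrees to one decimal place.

59.4°

cos²i = (1.333² − 1)/3 = (1.77689 − 1)/3 = 0.25896.
cos i = 0.50888, so i = 59.410°.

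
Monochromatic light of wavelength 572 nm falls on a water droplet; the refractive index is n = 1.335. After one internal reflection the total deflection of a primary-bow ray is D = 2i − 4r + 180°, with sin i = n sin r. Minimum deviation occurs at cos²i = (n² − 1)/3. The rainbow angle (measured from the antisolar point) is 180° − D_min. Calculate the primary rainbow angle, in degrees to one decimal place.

41.8°

cos²i = (1.78222 − 1)/3 = 0.26074; i = arccos(0.51063) = 59.294°.
sin r = sin 59.294°/1.335 = 0.64405; r = 40.094°.
D_min = 2·59.294° − 4·40.094° + 180° = 138.212°.
Rainbow angle = 180° − D_min = 41.788°.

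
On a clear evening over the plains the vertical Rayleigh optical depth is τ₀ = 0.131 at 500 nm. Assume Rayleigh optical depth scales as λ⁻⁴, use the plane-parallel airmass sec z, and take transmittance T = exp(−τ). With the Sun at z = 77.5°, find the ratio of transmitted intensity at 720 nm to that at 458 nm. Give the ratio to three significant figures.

Airmass: sec 77.5° = 4.6202.
τ(720 nm) = 0.131 × (500/720)⁴ × 4.6202 = 0.131 × 0.2326 × 4.6202 = 0.1408.
τ(458 nm) = 0.131 × (500/458)⁴ × 4.6202 = 0.131 × 1.4204 × 4.6202 = 0.8597.
T(720)/T(458) = exp(τ_B − τ_A) = exp(0.7189) = 2.0523.

2.05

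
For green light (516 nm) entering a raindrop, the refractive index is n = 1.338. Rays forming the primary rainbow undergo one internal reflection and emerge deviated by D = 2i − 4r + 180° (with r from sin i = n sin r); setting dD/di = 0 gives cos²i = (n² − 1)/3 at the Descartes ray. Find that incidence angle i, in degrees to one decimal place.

59.1°

cos²i = (1.338² − 1)/3 = (1.79024 − 1)/3 = 0.26341.
cos i = 0.51324, so i = 59.120°.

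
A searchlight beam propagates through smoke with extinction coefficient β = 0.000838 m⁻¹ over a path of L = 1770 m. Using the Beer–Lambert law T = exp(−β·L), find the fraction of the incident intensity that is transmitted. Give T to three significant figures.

0.227

τ = β·L = 0.000838 × 1770 = 1.4833.
T = exp(−1.4833) = 0.2269.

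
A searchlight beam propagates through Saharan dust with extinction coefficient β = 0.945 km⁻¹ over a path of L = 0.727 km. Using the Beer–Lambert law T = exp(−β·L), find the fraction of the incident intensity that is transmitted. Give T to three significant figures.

τ = β·L = 0.945 × 0.727 = 0.6870.
T = exp(−0.6870) = 0.5031.

0.503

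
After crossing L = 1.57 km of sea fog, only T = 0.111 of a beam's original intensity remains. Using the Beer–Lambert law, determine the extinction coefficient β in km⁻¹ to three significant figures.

Beer–Lambert: T = exp(−βL) ⇒ β = −ln(T)/L = −ln(0.111)/1.57 = 2.1982/1.57 = 1.4 km⁻¹.

1.40 km⁻¹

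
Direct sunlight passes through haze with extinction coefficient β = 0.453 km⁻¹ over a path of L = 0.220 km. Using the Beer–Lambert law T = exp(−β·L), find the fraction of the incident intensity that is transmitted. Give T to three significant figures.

0.905

τ = β·L = 0.453 × 0.220 = 0.0997.
T = exp(−0.0997) = 0.9051.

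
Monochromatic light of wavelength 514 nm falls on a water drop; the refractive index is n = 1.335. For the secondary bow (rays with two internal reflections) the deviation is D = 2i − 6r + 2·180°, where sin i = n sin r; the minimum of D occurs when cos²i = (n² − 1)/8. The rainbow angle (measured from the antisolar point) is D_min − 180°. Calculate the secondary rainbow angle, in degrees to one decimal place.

51.4°

cos²i = (1.78222 − 1)/8 = 0.09778; i = arccos(0.31269) = 71.778°.
sin r = sin 71.778°/1.335 = 0.71150; r = 45.357°.
D_min = 2·71.778° − 6·45.357° + 360° = 231.414°.
Rainbow angle = D_min − 180° = 51.414°.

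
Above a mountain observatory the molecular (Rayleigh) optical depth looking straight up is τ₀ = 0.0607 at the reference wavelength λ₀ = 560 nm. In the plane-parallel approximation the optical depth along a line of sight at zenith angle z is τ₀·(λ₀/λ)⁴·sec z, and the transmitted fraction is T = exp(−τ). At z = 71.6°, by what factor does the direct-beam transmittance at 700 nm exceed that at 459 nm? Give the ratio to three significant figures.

1.42

Airmass: sec 71.6° = 3.1681.
τ(700 nm) = 0.0607 × (560/700)⁴ × 3.1681 = 0.0607 × 0.4096 × 3.1681 = 0.0788.
τ(459 nm) = 0.0607 × (560/459)⁴ × 3.1681 = 0.0607 × 2.2157 × 3.1681 = 0.4261.
T(700)/T(459) = exp(τ_B − τ_A) = exp(0.3473) = 1.4153.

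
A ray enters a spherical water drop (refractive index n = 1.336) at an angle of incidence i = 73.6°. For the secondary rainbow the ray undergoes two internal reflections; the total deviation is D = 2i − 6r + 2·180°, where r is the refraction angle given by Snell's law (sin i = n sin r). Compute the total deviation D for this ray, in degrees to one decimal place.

sin r = sin 73.6° / 1.336 = 0.9593/1.336 = 0.7180; r = 45.89°.
D = 2·73.6° − 6·45.89° + 2·180° = 147.20° − 275.36° + 360° = 231.84°.

231.8°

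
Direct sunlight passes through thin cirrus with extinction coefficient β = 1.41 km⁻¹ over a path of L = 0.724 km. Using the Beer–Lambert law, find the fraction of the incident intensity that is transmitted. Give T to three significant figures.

τ = β·L = 1.41 × 0.724 = 1.0208.
T = exp(−1.0208) = 0.3603.

0.360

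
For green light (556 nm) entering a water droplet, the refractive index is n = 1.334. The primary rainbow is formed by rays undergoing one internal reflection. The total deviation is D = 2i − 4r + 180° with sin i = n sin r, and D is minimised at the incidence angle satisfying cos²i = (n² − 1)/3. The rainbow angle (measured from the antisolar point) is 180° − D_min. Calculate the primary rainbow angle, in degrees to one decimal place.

cos²i = (1.77956 − 1)/3 = 0.25985; i = arccos(0.50976) = 59.352°.
sin r = sin 59.352°/1.334 = 0.64492; r = 40.159°.
D_min = 2·59.352° − 4·40.159° + 180° = 138.067°.
Rainbow angle = 180° − D_min = 41.933°.

41.9°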